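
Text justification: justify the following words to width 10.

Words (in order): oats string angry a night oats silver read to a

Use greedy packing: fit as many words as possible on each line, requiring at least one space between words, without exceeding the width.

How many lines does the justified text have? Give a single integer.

Answer: 6

Derivation:
Line 1: ['oats'] (min_width=4, slack=6)
Line 2: ['string'] (min_width=6, slack=4)
Line 3: ['angry', 'a'] (min_width=7, slack=3)
Line 4: ['night', 'oats'] (min_width=10, slack=0)
Line 5: ['silver'] (min_width=6, slack=4)
Line 6: ['read', 'to', 'a'] (min_width=9, slack=1)
Total lines: 6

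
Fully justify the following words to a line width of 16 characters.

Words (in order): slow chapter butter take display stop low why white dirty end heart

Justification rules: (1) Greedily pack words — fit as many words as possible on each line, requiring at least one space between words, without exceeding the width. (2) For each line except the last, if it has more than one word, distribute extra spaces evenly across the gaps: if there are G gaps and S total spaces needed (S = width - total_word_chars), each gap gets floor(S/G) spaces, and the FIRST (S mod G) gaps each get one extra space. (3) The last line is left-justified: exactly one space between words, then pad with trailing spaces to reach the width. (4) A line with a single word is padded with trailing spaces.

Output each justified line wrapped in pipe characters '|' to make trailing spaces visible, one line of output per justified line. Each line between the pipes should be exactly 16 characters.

Answer: |slow     chapter|
|butter      take|
|display stop low|
|why  white dirty|
|end heart       |

Derivation:
Line 1: ['slow', 'chapter'] (min_width=12, slack=4)
Line 2: ['butter', 'take'] (min_width=11, slack=5)
Line 3: ['display', 'stop', 'low'] (min_width=16, slack=0)
Line 4: ['why', 'white', 'dirty'] (min_width=15, slack=1)
Line 5: ['end', 'heart'] (min_width=9, slack=7)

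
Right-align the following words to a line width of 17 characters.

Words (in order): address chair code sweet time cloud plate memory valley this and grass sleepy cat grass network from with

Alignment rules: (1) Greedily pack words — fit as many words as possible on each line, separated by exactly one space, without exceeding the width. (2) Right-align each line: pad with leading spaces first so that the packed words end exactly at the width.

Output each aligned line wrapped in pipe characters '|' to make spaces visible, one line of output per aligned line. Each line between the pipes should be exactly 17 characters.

Answer: |    address chair|
|  code sweet time|
|      cloud plate|
|    memory valley|
|   this and grass|
| sleepy cat grass|
|network from with|

Derivation:
Line 1: ['address', 'chair'] (min_width=13, slack=4)
Line 2: ['code', 'sweet', 'time'] (min_width=15, slack=2)
Line 3: ['cloud', 'plate'] (min_width=11, slack=6)
Line 4: ['memory', 'valley'] (min_width=13, slack=4)
Line 5: ['this', 'and', 'grass'] (min_width=14, slack=3)
Line 6: ['sleepy', 'cat', 'grass'] (min_width=16, slack=1)
Line 7: ['network', 'from', 'with'] (min_width=17, slack=0)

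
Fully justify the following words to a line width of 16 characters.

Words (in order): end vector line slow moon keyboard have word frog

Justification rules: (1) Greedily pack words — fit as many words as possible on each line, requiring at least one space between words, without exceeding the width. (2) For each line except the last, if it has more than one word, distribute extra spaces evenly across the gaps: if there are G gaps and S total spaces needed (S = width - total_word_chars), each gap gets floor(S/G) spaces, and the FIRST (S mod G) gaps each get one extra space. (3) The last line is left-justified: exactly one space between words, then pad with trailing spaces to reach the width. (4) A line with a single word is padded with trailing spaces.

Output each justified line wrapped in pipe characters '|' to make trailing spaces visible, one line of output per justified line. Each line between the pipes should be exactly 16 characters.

Answer: |end  vector line|
|slow        moon|
|keyboard    have|
|word frog       |

Derivation:
Line 1: ['end', 'vector', 'line'] (min_width=15, slack=1)
Line 2: ['slow', 'moon'] (min_width=9, slack=7)
Line 3: ['keyboard', 'have'] (min_width=13, slack=3)
Line 4: ['word', 'frog'] (min_width=9, slack=7)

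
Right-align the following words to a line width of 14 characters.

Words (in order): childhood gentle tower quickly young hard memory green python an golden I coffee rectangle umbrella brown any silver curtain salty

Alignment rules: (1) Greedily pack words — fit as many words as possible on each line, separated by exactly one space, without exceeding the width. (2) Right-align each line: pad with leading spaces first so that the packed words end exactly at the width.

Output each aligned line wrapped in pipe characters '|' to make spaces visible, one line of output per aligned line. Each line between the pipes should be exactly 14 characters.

Answer: |     childhood|
|  gentle tower|
| quickly young|
|   hard memory|
|  green python|
|   an golden I|
|        coffee|
|     rectangle|
|umbrella brown|
|    any silver|
| curtain salty|

Derivation:
Line 1: ['childhood'] (min_width=9, slack=5)
Line 2: ['gentle', 'tower'] (min_width=12, slack=2)
Line 3: ['quickly', 'young'] (min_width=13, slack=1)
Line 4: ['hard', 'memory'] (min_width=11, slack=3)
Line 5: ['green', 'python'] (min_width=12, slack=2)
Line 6: ['an', 'golden', 'I'] (min_width=11, slack=3)
Line 7: ['coffee'] (min_width=6, slack=8)
Line 8: ['rectangle'] (min_width=9, slack=5)
Line 9: ['umbrella', 'brown'] (min_width=14, slack=0)
Line 10: ['any', 'silver'] (min_width=10, slack=4)
Line 11: ['curtain', 'salty'] (min_width=13, slack=1)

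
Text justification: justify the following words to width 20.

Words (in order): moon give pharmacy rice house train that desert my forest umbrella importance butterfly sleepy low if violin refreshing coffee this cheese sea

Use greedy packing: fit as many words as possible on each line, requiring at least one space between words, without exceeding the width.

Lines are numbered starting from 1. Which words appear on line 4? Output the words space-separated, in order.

Answer: forest umbrella

Derivation:
Line 1: ['moon', 'give', 'pharmacy'] (min_width=18, slack=2)
Line 2: ['rice', 'house', 'train'] (min_width=16, slack=4)
Line 3: ['that', 'desert', 'my'] (min_width=14, slack=6)
Line 4: ['forest', 'umbrella'] (min_width=15, slack=5)
Line 5: ['importance', 'butterfly'] (min_width=20, slack=0)
Line 6: ['sleepy', 'low', 'if', 'violin'] (min_width=20, slack=0)
Line 7: ['refreshing', 'coffee'] (min_width=17, slack=3)
Line 8: ['this', 'cheese', 'sea'] (min_width=15, slack=5)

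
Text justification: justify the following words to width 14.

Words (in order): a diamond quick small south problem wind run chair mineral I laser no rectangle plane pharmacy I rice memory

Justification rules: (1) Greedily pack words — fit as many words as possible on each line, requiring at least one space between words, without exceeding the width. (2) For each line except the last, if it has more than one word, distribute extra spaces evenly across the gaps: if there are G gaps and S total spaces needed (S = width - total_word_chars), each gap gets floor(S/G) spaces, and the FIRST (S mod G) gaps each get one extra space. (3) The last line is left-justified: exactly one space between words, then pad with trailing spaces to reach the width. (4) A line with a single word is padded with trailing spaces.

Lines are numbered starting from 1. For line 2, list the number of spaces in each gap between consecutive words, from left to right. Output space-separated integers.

Line 1: ['a', 'diamond'] (min_width=9, slack=5)
Line 2: ['quick', 'small'] (min_width=11, slack=3)
Line 3: ['south', 'problem'] (min_width=13, slack=1)
Line 4: ['wind', 'run', 'chair'] (min_width=14, slack=0)
Line 5: ['mineral', 'I'] (min_width=9, slack=5)
Line 6: ['laser', 'no'] (min_width=8, slack=6)
Line 7: ['rectangle'] (min_width=9, slack=5)
Line 8: ['plane', 'pharmacy'] (min_width=14, slack=0)
Line 9: ['I', 'rice', 'memory'] (min_width=13, slack=1)

Answer: 4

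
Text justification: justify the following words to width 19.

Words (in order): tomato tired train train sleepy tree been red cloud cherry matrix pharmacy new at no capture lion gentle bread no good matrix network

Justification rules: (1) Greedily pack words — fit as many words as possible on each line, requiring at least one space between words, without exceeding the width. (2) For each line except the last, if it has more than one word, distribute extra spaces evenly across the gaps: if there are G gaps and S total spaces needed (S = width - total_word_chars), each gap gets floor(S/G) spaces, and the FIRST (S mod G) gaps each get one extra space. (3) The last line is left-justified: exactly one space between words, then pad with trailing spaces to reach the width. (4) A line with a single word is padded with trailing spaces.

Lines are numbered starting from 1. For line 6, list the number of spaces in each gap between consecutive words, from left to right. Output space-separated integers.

Answer: 1 1

Derivation:
Line 1: ['tomato', 'tired', 'train'] (min_width=18, slack=1)
Line 2: ['train', 'sleepy', 'tree'] (min_width=17, slack=2)
Line 3: ['been', 'red', 'cloud'] (min_width=14, slack=5)
Line 4: ['cherry', 'matrix'] (min_width=13, slack=6)
Line 5: ['pharmacy', 'new', 'at', 'no'] (min_width=18, slack=1)
Line 6: ['capture', 'lion', 'gentle'] (min_width=19, slack=0)
Line 7: ['bread', 'no', 'good'] (min_width=13, slack=6)
Line 8: ['matrix', 'network'] (min_width=14, slack=5)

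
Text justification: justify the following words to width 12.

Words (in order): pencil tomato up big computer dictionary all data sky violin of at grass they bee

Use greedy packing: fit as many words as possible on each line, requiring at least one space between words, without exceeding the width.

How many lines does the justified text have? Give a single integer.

Answer: 8

Derivation:
Line 1: ['pencil'] (min_width=6, slack=6)
Line 2: ['tomato', 'up'] (min_width=9, slack=3)
Line 3: ['big', 'computer'] (min_width=12, slack=0)
Line 4: ['dictionary'] (min_width=10, slack=2)
Line 5: ['all', 'data', 'sky'] (min_width=12, slack=0)
Line 6: ['violin', 'of', 'at'] (min_width=12, slack=0)
Line 7: ['grass', 'they'] (min_width=10, slack=2)
Line 8: ['bee'] (min_width=3, slack=9)
Total lines: 8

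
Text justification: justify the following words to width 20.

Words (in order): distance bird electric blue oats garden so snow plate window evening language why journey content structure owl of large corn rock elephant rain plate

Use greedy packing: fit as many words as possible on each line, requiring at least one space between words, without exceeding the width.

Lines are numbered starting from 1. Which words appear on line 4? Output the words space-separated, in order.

Answer: window evening

Derivation:
Line 1: ['distance', 'bird'] (min_width=13, slack=7)
Line 2: ['electric', 'blue', 'oats'] (min_width=18, slack=2)
Line 3: ['garden', 'so', 'snow', 'plate'] (min_width=20, slack=0)
Line 4: ['window', 'evening'] (min_width=14, slack=6)
Line 5: ['language', 'why', 'journey'] (min_width=20, slack=0)
Line 6: ['content', 'structure'] (min_width=17, slack=3)
Line 7: ['owl', 'of', 'large', 'corn'] (min_width=17, slack=3)
Line 8: ['rock', 'elephant', 'rain'] (min_width=18, slack=2)
Line 9: ['plate'] (min_width=5, slack=15)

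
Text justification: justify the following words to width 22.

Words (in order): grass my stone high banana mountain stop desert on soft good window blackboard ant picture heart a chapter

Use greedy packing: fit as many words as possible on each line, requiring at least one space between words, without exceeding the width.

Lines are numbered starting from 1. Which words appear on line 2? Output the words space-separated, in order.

Answer: banana mountain stop

Derivation:
Line 1: ['grass', 'my', 'stone', 'high'] (min_width=19, slack=3)
Line 2: ['banana', 'mountain', 'stop'] (min_width=20, slack=2)
Line 3: ['desert', 'on', 'soft', 'good'] (min_width=19, slack=3)
Line 4: ['window', 'blackboard', 'ant'] (min_width=21, slack=1)
Line 5: ['picture', 'heart', 'a'] (min_width=15, slack=7)
Line 6: ['chapter'] (min_width=7, slack=15)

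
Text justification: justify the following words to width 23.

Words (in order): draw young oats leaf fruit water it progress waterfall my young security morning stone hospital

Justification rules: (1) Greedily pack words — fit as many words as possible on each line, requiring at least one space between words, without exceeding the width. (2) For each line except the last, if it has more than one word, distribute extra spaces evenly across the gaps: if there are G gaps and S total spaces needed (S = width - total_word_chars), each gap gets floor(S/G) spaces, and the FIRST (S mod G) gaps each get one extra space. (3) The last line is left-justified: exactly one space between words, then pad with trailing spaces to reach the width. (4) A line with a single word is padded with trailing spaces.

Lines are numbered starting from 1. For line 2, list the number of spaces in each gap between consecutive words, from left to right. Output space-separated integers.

Answer: 1 1 1

Derivation:
Line 1: ['draw', 'young', 'oats', 'leaf'] (min_width=20, slack=3)
Line 2: ['fruit', 'water', 'it', 'progress'] (min_width=23, slack=0)
Line 3: ['waterfall', 'my', 'young'] (min_width=18, slack=5)
Line 4: ['security', 'morning', 'stone'] (min_width=22, slack=1)
Line 5: ['hospital'] (min_width=8, slack=15)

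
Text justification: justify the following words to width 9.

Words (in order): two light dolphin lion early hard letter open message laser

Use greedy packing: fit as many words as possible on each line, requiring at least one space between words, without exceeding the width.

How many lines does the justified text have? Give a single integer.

Answer: 9

Derivation:
Line 1: ['two', 'light'] (min_width=9, slack=0)
Line 2: ['dolphin'] (min_width=7, slack=2)
Line 3: ['lion'] (min_width=4, slack=5)
Line 4: ['early'] (min_width=5, slack=4)
Line 5: ['hard'] (min_width=4, slack=5)
Line 6: ['letter'] (min_width=6, slack=3)
Line 7: ['open'] (min_width=4, slack=5)
Line 8: ['message'] (min_width=7, slack=2)
Line 9: ['laser'] (min_width=5, slack=4)
Total lines: 9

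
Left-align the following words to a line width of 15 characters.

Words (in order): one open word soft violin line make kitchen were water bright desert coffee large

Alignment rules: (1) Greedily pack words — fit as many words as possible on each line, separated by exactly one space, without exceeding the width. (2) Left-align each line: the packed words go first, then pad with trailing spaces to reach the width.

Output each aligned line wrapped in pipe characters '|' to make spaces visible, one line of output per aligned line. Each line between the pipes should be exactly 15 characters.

Answer: |one open word  |
|soft violin    |
|line make      |
|kitchen were   |
|water bright   |
|desert coffee  |
|large          |

Derivation:
Line 1: ['one', 'open', 'word'] (min_width=13, slack=2)
Line 2: ['soft', 'violin'] (min_width=11, slack=4)
Line 3: ['line', 'make'] (min_width=9, slack=6)
Line 4: ['kitchen', 'were'] (min_width=12, slack=3)
Line 5: ['water', 'bright'] (min_width=12, slack=3)
Line 6: ['desert', 'coffee'] (min_width=13, slack=2)
Line 7: ['large'] (min_width=5, slack=10)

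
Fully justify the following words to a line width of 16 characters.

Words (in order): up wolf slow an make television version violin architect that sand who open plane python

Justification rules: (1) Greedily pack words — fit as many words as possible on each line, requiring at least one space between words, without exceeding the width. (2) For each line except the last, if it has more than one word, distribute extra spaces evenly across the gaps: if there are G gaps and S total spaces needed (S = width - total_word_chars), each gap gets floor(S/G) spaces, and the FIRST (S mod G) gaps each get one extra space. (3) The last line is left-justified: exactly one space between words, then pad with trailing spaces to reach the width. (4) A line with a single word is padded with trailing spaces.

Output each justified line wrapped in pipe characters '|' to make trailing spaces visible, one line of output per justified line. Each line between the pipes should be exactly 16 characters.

Line 1: ['up', 'wolf', 'slow', 'an'] (min_width=15, slack=1)
Line 2: ['make', 'television'] (min_width=15, slack=1)
Line 3: ['version', 'violin'] (min_width=14, slack=2)
Line 4: ['architect', 'that'] (min_width=14, slack=2)
Line 5: ['sand', 'who', 'open'] (min_width=13, slack=3)
Line 6: ['plane', 'python'] (min_width=12, slack=4)

Answer: |up  wolf slow an|
|make  television|
|version   violin|
|architect   that|
|sand   who  open|
|plane python    |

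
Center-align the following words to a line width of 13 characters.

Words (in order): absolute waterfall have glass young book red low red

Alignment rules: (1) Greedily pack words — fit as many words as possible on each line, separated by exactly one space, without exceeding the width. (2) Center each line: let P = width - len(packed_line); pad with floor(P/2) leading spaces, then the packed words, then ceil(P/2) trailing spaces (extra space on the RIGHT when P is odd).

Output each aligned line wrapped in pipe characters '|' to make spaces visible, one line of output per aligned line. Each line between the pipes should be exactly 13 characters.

Answer: |  absolute   |
|  waterfall  |
| have glass  |
| young book  |
| red low red |

Derivation:
Line 1: ['absolute'] (min_width=8, slack=5)
Line 2: ['waterfall'] (min_width=9, slack=4)
Line 3: ['have', 'glass'] (min_width=10, slack=3)
Line 4: ['young', 'book'] (min_width=10, slack=3)
Line 5: ['red', 'low', 'red'] (min_width=11, slack=2)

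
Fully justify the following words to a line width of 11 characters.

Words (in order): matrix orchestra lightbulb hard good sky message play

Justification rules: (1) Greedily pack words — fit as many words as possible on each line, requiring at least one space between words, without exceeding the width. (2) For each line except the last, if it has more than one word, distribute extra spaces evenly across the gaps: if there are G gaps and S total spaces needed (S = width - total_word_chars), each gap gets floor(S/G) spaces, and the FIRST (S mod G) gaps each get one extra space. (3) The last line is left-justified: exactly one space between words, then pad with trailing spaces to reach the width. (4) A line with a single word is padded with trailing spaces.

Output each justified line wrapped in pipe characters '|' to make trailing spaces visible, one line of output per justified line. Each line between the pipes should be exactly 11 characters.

Answer: |matrix     |
|orchestra  |
|lightbulb  |
|hard   good|
|sky message|
|play       |

Derivation:
Line 1: ['matrix'] (min_width=6, slack=5)
Line 2: ['orchestra'] (min_width=9, slack=2)
Line 3: ['lightbulb'] (min_width=9, slack=2)
Line 4: ['hard', 'good'] (min_width=9, slack=2)
Line 5: ['sky', 'message'] (min_width=11, slack=0)
Line 6: ['play'] (min_width=4, slack=7)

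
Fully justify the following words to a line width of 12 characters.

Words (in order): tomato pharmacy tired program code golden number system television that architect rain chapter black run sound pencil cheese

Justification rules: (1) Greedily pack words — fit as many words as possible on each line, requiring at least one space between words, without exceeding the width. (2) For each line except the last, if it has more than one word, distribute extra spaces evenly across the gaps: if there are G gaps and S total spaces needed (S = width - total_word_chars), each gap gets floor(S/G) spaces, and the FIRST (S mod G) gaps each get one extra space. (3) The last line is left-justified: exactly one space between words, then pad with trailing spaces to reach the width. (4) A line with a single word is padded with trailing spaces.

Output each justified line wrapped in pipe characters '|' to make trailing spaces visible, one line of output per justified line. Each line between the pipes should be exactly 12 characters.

Answer: |tomato      |
|pharmacy    |
|tired       |
|program code|
|golden      |
|number      |
|system      |
|television  |
|that        |
|architect   |
|rain chapter|
|black    run|
|sound pencil|
|cheese      |

Derivation:
Line 1: ['tomato'] (min_width=6, slack=6)
Line 2: ['pharmacy'] (min_width=8, slack=4)
Line 3: ['tired'] (min_width=5, slack=7)
Line 4: ['program', 'code'] (min_width=12, slack=0)
Line 5: ['golden'] (min_width=6, slack=6)
Line 6: ['number'] (min_width=6, slack=6)
Line 7: ['system'] (min_width=6, slack=6)
Line 8: ['television'] (min_width=10, slack=2)
Line 9: ['that'] (min_width=4, slack=8)
Line 10: ['architect'] (min_width=9, slack=3)
Line 11: ['rain', 'chapter'] (min_width=12, slack=0)
Line 12: ['black', 'run'] (min_width=9, slack=3)
Line 13: ['sound', 'pencil'] (min_width=12, slack=0)
Line 14: ['cheese'] (min_width=6, slack=6)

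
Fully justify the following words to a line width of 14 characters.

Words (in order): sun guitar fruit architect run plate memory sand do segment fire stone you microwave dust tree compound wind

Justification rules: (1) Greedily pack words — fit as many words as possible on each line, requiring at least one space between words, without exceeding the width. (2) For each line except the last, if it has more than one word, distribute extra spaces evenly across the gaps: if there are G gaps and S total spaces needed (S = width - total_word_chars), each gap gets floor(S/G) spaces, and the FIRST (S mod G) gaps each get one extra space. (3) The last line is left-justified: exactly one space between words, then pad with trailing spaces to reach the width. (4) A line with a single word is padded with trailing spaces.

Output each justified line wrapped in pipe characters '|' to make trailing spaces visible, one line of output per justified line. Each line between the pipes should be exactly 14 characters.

Line 1: ['sun', 'guitar'] (min_width=10, slack=4)
Line 2: ['fruit'] (min_width=5, slack=9)
Line 3: ['architect', 'run'] (min_width=13, slack=1)
Line 4: ['plate', 'memory'] (min_width=12, slack=2)
Line 5: ['sand', 'do'] (min_width=7, slack=7)
Line 6: ['segment', 'fire'] (min_width=12, slack=2)
Line 7: ['stone', 'you'] (min_width=9, slack=5)
Line 8: ['microwave', 'dust'] (min_width=14, slack=0)
Line 9: ['tree', 'compound'] (min_width=13, slack=1)
Line 10: ['wind'] (min_width=4, slack=10)

Answer: |sun     guitar|
|fruit         |
|architect  run|
|plate   memory|
|sand        do|
|segment   fire|
|stone      you|
|microwave dust|
|tree  compound|
|wind          |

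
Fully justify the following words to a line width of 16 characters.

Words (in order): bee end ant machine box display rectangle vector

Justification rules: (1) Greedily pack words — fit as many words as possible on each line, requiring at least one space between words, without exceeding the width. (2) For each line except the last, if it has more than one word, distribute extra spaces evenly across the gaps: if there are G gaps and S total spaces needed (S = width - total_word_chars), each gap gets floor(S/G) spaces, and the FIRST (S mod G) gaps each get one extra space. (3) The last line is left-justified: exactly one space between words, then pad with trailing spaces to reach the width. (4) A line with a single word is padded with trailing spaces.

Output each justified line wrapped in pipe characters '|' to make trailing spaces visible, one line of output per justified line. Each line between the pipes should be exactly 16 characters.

Answer: |bee    end   ant|
|machine      box|
|display         |
|rectangle vector|

Derivation:
Line 1: ['bee', 'end', 'ant'] (min_width=11, slack=5)
Line 2: ['machine', 'box'] (min_width=11, slack=5)
Line 3: ['display'] (min_width=7, slack=9)
Line 4: ['rectangle', 'vector'] (min_width=16, slack=0)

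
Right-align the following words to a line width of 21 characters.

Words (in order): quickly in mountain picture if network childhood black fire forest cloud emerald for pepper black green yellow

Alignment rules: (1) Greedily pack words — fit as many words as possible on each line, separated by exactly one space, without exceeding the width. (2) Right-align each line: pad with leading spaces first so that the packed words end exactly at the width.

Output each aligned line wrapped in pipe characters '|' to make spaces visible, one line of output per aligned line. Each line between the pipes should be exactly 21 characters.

Line 1: ['quickly', 'in', 'mountain'] (min_width=19, slack=2)
Line 2: ['picture', 'if', 'network'] (min_width=18, slack=3)
Line 3: ['childhood', 'black', 'fire'] (min_width=20, slack=1)
Line 4: ['forest', 'cloud', 'emerald'] (min_width=20, slack=1)
Line 5: ['for', 'pepper', 'black'] (min_width=16, slack=5)
Line 6: ['green', 'yellow'] (min_width=12, slack=9)

Answer: |  quickly in mountain|
|   picture if network|
| childhood black fire|
| forest cloud emerald|
|     for pepper black|
|         green yellow|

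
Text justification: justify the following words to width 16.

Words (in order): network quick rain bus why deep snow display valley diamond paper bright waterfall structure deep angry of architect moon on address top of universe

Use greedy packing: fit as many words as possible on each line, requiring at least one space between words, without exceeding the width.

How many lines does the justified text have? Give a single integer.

Answer: 11

Derivation:
Line 1: ['network', 'quick'] (min_width=13, slack=3)
Line 2: ['rain', 'bus', 'why'] (min_width=12, slack=4)
Line 3: ['deep', 'snow'] (min_width=9, slack=7)
Line 4: ['display', 'valley'] (min_width=14, slack=2)
Line 5: ['diamond', 'paper'] (min_width=13, slack=3)
Line 6: ['bright', 'waterfall'] (min_width=16, slack=0)
Line 7: ['structure', 'deep'] (min_width=14, slack=2)
Line 8: ['angry', 'of'] (min_width=8, slack=8)
Line 9: ['architect', 'moon'] (min_width=14, slack=2)
Line 10: ['on', 'address', 'top'] (min_width=14, slack=2)
Line 11: ['of', 'universe'] (min_width=11, slack=5)
Total lines: 11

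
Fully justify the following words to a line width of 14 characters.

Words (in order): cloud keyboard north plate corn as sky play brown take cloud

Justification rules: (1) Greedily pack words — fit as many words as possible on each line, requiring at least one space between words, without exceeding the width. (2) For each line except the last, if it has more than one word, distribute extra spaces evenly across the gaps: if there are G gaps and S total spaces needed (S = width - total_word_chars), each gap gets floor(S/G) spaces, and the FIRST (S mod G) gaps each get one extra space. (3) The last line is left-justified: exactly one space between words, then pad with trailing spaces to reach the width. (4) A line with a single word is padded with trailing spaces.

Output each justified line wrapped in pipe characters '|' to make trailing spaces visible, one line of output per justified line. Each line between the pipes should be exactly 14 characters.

Answer: |cloud keyboard|
|north    plate|
|corn   as  sky|
|play     brown|
|take cloud    |

Derivation:
Line 1: ['cloud', 'keyboard'] (min_width=14, slack=0)
Line 2: ['north', 'plate'] (min_width=11, slack=3)
Line 3: ['corn', 'as', 'sky'] (min_width=11, slack=3)
Line 4: ['play', 'brown'] (min_width=10, slack=4)
Line 5: ['take', 'cloud'] (min_width=10, slack=4)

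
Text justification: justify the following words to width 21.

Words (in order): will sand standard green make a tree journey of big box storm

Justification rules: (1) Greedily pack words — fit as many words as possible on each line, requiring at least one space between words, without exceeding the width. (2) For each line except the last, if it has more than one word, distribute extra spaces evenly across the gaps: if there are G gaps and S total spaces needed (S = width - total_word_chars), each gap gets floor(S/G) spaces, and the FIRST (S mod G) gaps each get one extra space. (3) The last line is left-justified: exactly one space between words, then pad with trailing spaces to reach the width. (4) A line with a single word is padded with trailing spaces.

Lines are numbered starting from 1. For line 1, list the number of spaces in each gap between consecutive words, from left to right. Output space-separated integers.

Line 1: ['will', 'sand', 'standard'] (min_width=18, slack=3)
Line 2: ['green', 'make', 'a', 'tree'] (min_width=17, slack=4)
Line 3: ['journey', 'of', 'big', 'box'] (min_width=18, slack=3)
Line 4: ['storm'] (min_width=5, slack=16)

Answer: 3 2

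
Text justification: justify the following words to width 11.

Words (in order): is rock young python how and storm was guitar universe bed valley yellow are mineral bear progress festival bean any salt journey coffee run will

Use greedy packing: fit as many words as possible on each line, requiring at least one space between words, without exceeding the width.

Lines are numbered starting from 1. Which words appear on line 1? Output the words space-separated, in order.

Line 1: ['is', 'rock'] (min_width=7, slack=4)
Line 2: ['young'] (min_width=5, slack=6)
Line 3: ['python', 'how'] (min_width=10, slack=1)
Line 4: ['and', 'storm'] (min_width=9, slack=2)
Line 5: ['was', 'guitar'] (min_width=10, slack=1)
Line 6: ['universe'] (min_width=8, slack=3)
Line 7: ['bed', 'valley'] (min_width=10, slack=1)
Line 8: ['yellow', 'are'] (min_width=10, slack=1)
Line 9: ['mineral'] (min_width=7, slack=4)
Line 10: ['bear'] (min_width=4, slack=7)
Line 11: ['progress'] (min_width=8, slack=3)
Line 12: ['festival'] (min_width=8, slack=3)
Line 13: ['bean', 'any'] (min_width=8, slack=3)
Line 14: ['salt'] (min_width=4, slack=7)
Line 15: ['journey'] (min_width=7, slack=4)
Line 16: ['coffee', 'run'] (min_width=10, slack=1)
Line 17: ['will'] (min_width=4, slack=7)

Answer: is rock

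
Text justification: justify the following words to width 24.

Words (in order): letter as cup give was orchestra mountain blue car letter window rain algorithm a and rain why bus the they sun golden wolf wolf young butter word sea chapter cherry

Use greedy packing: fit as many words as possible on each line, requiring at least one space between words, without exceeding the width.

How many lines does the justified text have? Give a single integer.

Answer: 7

Derivation:
Line 1: ['letter', 'as', 'cup', 'give', 'was'] (min_width=22, slack=2)
Line 2: ['orchestra', 'mountain', 'blue'] (min_width=23, slack=1)
Line 3: ['car', 'letter', 'window', 'rain'] (min_width=22, slack=2)
Line 4: ['algorithm', 'a', 'and', 'rain', 'why'] (min_width=24, slack=0)
Line 5: ['bus', 'the', 'they', 'sun', 'golden'] (min_width=23, slack=1)
Line 6: ['wolf', 'wolf', 'young', 'butter'] (min_width=22, slack=2)
Line 7: ['word', 'sea', 'chapter', 'cherry'] (min_width=23, slack=1)
Total lines: 7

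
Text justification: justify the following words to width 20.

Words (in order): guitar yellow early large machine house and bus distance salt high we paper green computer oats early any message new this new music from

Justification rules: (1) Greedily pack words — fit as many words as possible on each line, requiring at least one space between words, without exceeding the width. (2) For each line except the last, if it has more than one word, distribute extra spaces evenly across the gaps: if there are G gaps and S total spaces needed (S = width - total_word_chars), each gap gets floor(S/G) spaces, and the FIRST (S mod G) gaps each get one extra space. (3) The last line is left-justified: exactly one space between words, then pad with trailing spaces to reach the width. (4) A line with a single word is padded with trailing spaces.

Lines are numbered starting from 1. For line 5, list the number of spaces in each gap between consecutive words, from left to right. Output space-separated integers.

Answer: 2 1

Derivation:
Line 1: ['guitar', 'yellow', 'early'] (min_width=19, slack=1)
Line 2: ['large', 'machine', 'house'] (min_width=19, slack=1)
Line 3: ['and', 'bus', 'distance'] (min_width=16, slack=4)
Line 4: ['salt', 'high', 'we', 'paper'] (min_width=18, slack=2)
Line 5: ['green', 'computer', 'oats'] (min_width=19, slack=1)
Line 6: ['early', 'any', 'message'] (min_width=17, slack=3)
Line 7: ['new', 'this', 'new', 'music'] (min_width=18, slack=2)
Line 8: ['from'] (min_width=4, slack=16)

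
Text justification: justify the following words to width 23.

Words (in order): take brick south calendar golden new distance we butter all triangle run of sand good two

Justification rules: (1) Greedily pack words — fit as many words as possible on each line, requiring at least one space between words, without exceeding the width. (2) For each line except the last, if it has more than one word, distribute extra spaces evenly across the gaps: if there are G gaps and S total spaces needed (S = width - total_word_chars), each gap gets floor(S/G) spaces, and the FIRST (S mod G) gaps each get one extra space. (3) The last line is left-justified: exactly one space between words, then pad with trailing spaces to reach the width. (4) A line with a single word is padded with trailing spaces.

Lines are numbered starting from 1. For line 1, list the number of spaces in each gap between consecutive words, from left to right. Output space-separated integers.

Line 1: ['take', 'brick', 'south'] (min_width=16, slack=7)
Line 2: ['calendar', 'golden', 'new'] (min_width=19, slack=4)
Line 3: ['distance', 'we', 'butter', 'all'] (min_width=22, slack=1)
Line 4: ['triangle', 'run', 'of', 'sand'] (min_width=20, slack=3)
Line 5: ['good', 'two'] (min_width=8, slack=15)

Answer: 5 4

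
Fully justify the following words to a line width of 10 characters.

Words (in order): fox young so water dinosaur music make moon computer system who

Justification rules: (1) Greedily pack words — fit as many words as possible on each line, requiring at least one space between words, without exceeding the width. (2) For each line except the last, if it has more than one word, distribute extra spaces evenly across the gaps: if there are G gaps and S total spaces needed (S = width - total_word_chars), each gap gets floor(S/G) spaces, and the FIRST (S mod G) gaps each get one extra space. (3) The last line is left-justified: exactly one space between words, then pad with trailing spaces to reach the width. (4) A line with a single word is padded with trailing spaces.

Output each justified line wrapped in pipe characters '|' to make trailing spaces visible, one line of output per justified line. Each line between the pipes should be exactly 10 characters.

Answer: |fox  young|
|so   water|
|dinosaur  |
|music make|
|moon      |
|computer  |
|system who|

Derivation:
Line 1: ['fox', 'young'] (min_width=9, slack=1)
Line 2: ['so', 'water'] (min_width=8, slack=2)
Line 3: ['dinosaur'] (min_width=8, slack=2)
Line 4: ['music', 'make'] (min_width=10, slack=0)
Line 5: ['moon'] (min_width=4, slack=6)
Line 6: ['computer'] (min_width=8, slack=2)
Line 7: ['system', 'who'] (min_width=10, slack=0)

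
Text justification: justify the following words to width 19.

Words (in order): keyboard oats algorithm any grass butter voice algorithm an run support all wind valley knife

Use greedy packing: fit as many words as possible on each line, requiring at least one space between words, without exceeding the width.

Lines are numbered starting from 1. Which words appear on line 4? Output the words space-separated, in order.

Answer: algorithm an run

Derivation:
Line 1: ['keyboard', 'oats'] (min_width=13, slack=6)
Line 2: ['algorithm', 'any', 'grass'] (min_width=19, slack=0)
Line 3: ['butter', 'voice'] (min_width=12, slack=7)
Line 4: ['algorithm', 'an', 'run'] (min_width=16, slack=3)
Line 5: ['support', 'all', 'wind'] (min_width=16, slack=3)
Line 6: ['valley', 'knife'] (min_width=12, slack=7)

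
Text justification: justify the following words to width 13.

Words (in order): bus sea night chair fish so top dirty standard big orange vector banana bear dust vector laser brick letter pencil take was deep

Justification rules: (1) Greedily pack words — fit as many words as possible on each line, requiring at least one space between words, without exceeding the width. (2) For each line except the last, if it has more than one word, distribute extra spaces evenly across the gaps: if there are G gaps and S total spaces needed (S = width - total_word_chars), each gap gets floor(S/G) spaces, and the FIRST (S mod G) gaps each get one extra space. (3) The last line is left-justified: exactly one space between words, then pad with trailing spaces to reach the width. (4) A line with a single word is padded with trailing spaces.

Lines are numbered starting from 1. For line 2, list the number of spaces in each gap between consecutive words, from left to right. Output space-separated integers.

Line 1: ['bus', 'sea', 'night'] (min_width=13, slack=0)
Line 2: ['chair', 'fish', 'so'] (min_width=13, slack=0)
Line 3: ['top', 'dirty'] (min_width=9, slack=4)
Line 4: ['standard', 'big'] (min_width=12, slack=1)
Line 5: ['orange', 'vector'] (min_width=13, slack=0)
Line 6: ['banana', 'bear'] (min_width=11, slack=2)
Line 7: ['dust', 'vector'] (min_width=11, slack=2)
Line 8: ['laser', 'brick'] (min_width=11, slack=2)
Line 9: ['letter', 'pencil'] (min_width=13, slack=0)
Line 10: ['take', 'was', 'deep'] (min_width=13, slack=0)

Answer: 1 1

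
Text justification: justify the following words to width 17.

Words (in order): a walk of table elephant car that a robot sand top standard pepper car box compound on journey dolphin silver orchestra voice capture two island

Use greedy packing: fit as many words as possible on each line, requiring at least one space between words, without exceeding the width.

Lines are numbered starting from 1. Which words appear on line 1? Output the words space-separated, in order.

Answer: a walk of table

Derivation:
Line 1: ['a', 'walk', 'of', 'table'] (min_width=15, slack=2)
Line 2: ['elephant', 'car', 'that'] (min_width=17, slack=0)
Line 3: ['a', 'robot', 'sand', 'top'] (min_width=16, slack=1)
Line 4: ['standard', 'pepper'] (min_width=15, slack=2)
Line 5: ['car', 'box', 'compound'] (min_width=16, slack=1)
Line 6: ['on', 'journey'] (min_width=10, slack=7)
Line 7: ['dolphin', 'silver'] (min_width=14, slack=3)
Line 8: ['orchestra', 'voice'] (min_width=15, slack=2)
Line 9: ['capture', 'two'] (min_width=11, slack=6)
Line 10: ['island'] (min_width=6, slack=11)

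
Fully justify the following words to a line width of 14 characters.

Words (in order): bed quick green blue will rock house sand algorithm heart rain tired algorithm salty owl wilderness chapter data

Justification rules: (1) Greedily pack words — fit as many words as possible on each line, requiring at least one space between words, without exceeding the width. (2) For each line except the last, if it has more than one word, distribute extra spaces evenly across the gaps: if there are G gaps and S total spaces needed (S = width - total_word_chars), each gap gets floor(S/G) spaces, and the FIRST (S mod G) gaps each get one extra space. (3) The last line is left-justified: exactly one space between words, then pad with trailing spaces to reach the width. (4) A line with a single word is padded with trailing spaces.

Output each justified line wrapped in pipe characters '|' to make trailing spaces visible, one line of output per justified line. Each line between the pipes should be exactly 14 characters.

Line 1: ['bed', 'quick'] (min_width=9, slack=5)
Line 2: ['green', 'blue'] (min_width=10, slack=4)
Line 3: ['will', 'rock'] (min_width=9, slack=5)
Line 4: ['house', 'sand'] (min_width=10, slack=4)
Line 5: ['algorithm'] (min_width=9, slack=5)
Line 6: ['heart', 'rain'] (min_width=10, slack=4)
Line 7: ['tired'] (min_width=5, slack=9)
Line 8: ['algorithm'] (min_width=9, slack=5)
Line 9: ['salty', 'owl'] (min_width=9, slack=5)
Line 10: ['wilderness'] (min_width=10, slack=4)
Line 11: ['chapter', 'data'] (min_width=12, slack=2)

Answer: |bed      quick|
|green     blue|
|will      rock|
|house     sand|
|algorithm     |
|heart     rain|
|tired         |
|algorithm     |
|salty      owl|
|wilderness    |
|chapter data  |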